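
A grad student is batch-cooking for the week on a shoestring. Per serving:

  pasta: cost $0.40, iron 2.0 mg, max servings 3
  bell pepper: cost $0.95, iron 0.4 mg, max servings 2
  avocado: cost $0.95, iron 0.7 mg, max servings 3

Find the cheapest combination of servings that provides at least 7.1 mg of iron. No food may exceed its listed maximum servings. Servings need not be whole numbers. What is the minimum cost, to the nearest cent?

$2.69

Cost per mg of iron: pasta $0.2000, avocado $1.3571, bell pepper $2.3750.
Take 3 servings of pasta: +6.0 mg iron for $1.20 (total $1.20, still need 1.1 mg).
Take 1.571 servings of avocado: +1.1 mg iron for $1.49 (total $2.69, still need 0.0 mg).
Filling from the cheapest source first is optimal under one linear minimum: $2.69.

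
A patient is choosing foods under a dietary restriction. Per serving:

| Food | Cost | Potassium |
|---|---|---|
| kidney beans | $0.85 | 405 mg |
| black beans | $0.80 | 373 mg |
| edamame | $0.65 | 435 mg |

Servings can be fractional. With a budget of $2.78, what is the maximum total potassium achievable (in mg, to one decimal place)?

1860.5 mg

Potassium per dollar: edamame 669.2, kidney beans 476.5, black beans 466.2.
With no serving limits, spend the whole cost allowance on edamame: $2.78 / $0.65 × 435 mg = 1860.5 mg.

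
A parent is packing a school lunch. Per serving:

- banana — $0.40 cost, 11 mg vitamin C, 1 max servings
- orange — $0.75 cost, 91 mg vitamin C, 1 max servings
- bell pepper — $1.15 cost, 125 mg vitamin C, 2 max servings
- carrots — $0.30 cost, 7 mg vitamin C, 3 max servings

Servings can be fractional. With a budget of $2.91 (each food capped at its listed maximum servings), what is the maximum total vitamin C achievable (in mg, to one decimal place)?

Vitamin C per dollar: orange 121.3, bell pepper 108.7, banana 27.5, carrots 23.33.
Take 1 serving of orange: spends $0.75, +91.0 mg vitamin C (running total 91.0 mg).
Take 1.878 servings of bell pepper: spends $2.16, +234.8 mg vitamin C (running total 325.8 mg).
Greedy by best ratio exhausts the cost allowance optimally: 325.8 mg.

325.8 mg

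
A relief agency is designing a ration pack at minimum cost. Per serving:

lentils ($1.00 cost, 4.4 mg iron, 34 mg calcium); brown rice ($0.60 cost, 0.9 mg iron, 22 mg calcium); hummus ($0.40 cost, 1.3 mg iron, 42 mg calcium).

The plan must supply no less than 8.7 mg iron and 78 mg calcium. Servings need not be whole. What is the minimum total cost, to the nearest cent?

lentils only: max(8.7/4.4, 78/34) = 2.294 servings → $2.29.
brown rice only: max(8.7/0.9, 78/22) = 9.667 servings → $5.80.
hummus only: max(8.7/1.3, 78/42) = 6.692 servings → $2.68.
lentils + brown rice with both tight: 1.831 servings and 0.716 servings → $2.26.
lentils + hummus with both tight: 1.878 servings and 0.3371 servings → $2.01.
brown rice + hummus with both targets exact would need a negative amount; discard.
So the least-cost plan costs $2.01.

$2.01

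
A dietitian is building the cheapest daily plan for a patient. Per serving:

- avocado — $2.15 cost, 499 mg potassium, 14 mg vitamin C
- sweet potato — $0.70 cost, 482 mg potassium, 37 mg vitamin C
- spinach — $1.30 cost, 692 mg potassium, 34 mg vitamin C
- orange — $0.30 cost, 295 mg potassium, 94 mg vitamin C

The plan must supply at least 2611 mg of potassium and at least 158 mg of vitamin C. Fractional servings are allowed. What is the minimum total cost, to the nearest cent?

$2.66

avocado only: max(2611/499, 158/14) = 11.29 servings → $24.26.
sweet potato only: max(2611/482, 158/37) = 5.417 servings → $3.79.
spinach only: max(2611/692, 158/34) = 4.647 servings → $6.04.
orange only: max(2611/295, 158/94) = 8.851 servings → $2.66.
avocado + sweet potato with both tight: 1.746 servings and 3.61 servings → $6.28.
avocado + spinach: intersection lies outside the first quadrant.
avocado + orange with both tight: 4.648 servings and 0.9886 servings → $10.29.
sweet potato + spinach with both tight: 2.231 servings and 2.219 servings → $4.45.
sweet potato + orange with both targets exact would need a negative amount; discard.
spinach + orange with both tight: 3.614 servings and 0.3737 servings → $4.81.
So the least-cost plan costs $2.66.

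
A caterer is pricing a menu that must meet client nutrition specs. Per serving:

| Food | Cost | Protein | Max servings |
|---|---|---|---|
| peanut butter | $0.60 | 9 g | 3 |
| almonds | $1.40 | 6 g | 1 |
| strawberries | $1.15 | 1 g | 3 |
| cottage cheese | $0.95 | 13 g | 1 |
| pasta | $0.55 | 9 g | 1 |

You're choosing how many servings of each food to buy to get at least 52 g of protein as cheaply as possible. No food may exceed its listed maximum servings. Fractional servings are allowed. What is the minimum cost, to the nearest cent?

$4.00

Cost per g of protein: pasta $0.0611, peanut butter $0.0667, cottage cheese $0.0731, almonds $0.2333, strawberries $1.1500.
Take 1 serving of pasta: +9.0 g protein for $0.55 (total $0.55, still need 43.0 g).
Take 3 servings of peanut butter: +27.0 g protein for $1.80 (total $2.35, still need 16.0 g).
Take 1 serving of cottage cheese: +13.0 g protein for $0.95 (total $3.30, still need 3.0 g).
Take 0.5 servings of almonds: +3.0 g protein for $0.70 (total $4.00, still need 0.0 g).
Filling from the cheapest source first is optimal under one linear minimum: $4.00.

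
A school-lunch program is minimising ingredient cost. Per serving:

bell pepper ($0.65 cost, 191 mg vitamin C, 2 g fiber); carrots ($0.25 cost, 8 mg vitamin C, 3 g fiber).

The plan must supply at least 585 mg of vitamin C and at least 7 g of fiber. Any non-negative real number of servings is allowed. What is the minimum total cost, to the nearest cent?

$2.06

bell pepper only: max(585/191, 7/2) = 3.5 servings → $2.27.
carrots only: max(585/8, 7/3) = 73.12 servings → $18.28.
bell pepper + carrots with both tight: 3.05 servings and 0.2998 servings → $2.06.
Cheapest feasible corner: $2.06.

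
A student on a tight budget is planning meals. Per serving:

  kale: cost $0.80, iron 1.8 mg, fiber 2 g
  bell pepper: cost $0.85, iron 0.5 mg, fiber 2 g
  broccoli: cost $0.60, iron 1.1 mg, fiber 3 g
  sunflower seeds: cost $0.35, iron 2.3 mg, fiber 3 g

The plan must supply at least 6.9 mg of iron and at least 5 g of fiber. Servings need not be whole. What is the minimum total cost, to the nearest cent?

The cheapest plan sits at a corner of the feasible region — with two constraints it uses at most two foods.
kale only: max(6.9/1.8, 5/2) = 3.833 servings → $3.07.
bell pepper only: max(6.9/0.5, 5/2) = 13.8 servings → $11.73.
broccoli only: max(6.9/1.1, 5/3) = 6.273 servings → $3.76.
sunflower seeds only: max(6.9/2.3, 5/3) = 3 servings → $1.05.
kale + bell pepper: intersection lies outside the first quadrant.
kale + broccoli: the both-tight solution has a negative serving — not a feasible corner.
kale + sunflower seeds: intersection lies outside the first quadrant.
bell pepper + broccoli: the both-tight solution has a negative serving — not a feasible corner.
bell pepper + sunflower seeds: intersection lies outside the first quadrant.
broccoli + sunflower seeds: intersection lies outside the first quadrant.
Cheapest feasible corner: $1.05.

$1.05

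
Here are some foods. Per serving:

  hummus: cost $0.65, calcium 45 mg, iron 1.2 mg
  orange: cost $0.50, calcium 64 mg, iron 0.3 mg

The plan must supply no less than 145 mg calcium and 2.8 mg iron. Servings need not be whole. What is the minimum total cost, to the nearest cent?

$1.77

At the optimum either one food covers both requirements or two foods hit both targets exactly; no other combination can be cheaper.
hummus only: max(145/45, 2.8/1.2) = 3.222 servings → $2.09.
orange only: max(145/64, 2.8/0.3) = 9.333 servings → $4.67.
hummus + orange with both tight: 2.144 servings and 0.7583 servings → $1.77.
So the least-cost plan costs $1.77.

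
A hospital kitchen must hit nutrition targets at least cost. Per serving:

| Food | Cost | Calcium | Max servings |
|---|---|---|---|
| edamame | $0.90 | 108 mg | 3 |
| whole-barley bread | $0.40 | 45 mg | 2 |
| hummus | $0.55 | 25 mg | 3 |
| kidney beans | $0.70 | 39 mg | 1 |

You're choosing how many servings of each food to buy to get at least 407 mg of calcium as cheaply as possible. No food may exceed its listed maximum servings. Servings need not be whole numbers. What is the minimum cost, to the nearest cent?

$3.44

Cost per mg of calcium: edamame $0.0083, whole-barley bread $0.0089, kidney beans $0.0179, hummus $0.0220.
Take 3 servings of edamame: +324.0 mg calcium for $2.70 (total $2.70, still need 83.0 mg).
Take 1.844 servings of whole-barley bread: +83.0 mg calcium for $0.74 (total $3.44, still need 0.0 mg).
Greedy by cheapest-per-mg is optimal for a single linear constraint, so the minimum cost is $3.44.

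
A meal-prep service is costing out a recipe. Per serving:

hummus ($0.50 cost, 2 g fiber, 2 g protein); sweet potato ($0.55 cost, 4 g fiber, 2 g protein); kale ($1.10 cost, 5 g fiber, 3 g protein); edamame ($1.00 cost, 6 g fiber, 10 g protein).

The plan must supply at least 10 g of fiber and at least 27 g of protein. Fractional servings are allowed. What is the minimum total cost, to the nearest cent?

$2.70

Minimising a linear cost over {fiber ≥ 10, protein ≥ 27, servings ≥ 0} — the optimum is at a vertex, using one or two foods.
hummus only: max(10/2, 27/2) = 13.5 servings → $6.75.
sweet potato only: max(10/4, 27/2) = 13.5 servings → $7.42.
kale only: max(10/5, 27/3) = 9 servings → $9.90.
edamame only: max(10/6, 27/10) = 2.7 servings → $2.70.
hummus + sweet potato: the both-tight solution has a negative serving — not a feasible corner.
hummus + kale: intersection lies outside the first quadrant.
hummus + edamame: intersection lies outside the first quadrant.
sweet potato + kale: the both-tight solution has a negative serving — not a feasible corner.
sweet potato + edamame: intersection lies outside the first quadrant.
kale + edamame with both targets exact would need a negative amount; discard.
So the least-cost plan costs $2.70.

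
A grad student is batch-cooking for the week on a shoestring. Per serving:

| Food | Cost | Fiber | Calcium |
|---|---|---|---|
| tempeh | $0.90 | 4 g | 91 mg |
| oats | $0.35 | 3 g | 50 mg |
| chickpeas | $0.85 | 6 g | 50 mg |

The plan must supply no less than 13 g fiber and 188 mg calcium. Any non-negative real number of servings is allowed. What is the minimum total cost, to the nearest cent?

$1.52

At the optimum either one food covers both requirements or two foods hit both targets exactly; no other combination can be cheaper.
tempeh only: max(13/4, 188/91) = 3.25 servings → $2.92.
oats only: max(13/3, 188/50) = 4.333 servings → $1.52.
chickpeas only: max(13/6, 188/50) = 3.76 servings → $3.20.
tempeh + oats: intersection lies outside the first quadrant.
tempeh + chickpeas with both tight: 1.382 servings and 1.246 servings → $2.30.
oats + chickpeas with both tight: 3.187 servings and 0.5733 servings → $1.60.
So the least-cost plan costs $1.52.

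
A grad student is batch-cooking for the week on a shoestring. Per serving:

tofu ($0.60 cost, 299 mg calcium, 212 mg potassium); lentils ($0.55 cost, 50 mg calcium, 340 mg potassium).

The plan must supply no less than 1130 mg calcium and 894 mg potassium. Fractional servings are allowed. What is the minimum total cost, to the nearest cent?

With two linear requirements the optimum uses one or two foods; enumerate the corners.
tofu only: max(1130/299, 894/212) = 4.217 servings → $2.53.
lentils only: max(1130/50, 894/340) = 22.6 servings → $12.43.
tofu + lentils with both tight: 3.728 servings and 0.3047 servings → $2.40.
So the least-cost plan costs $2.40.

$2.40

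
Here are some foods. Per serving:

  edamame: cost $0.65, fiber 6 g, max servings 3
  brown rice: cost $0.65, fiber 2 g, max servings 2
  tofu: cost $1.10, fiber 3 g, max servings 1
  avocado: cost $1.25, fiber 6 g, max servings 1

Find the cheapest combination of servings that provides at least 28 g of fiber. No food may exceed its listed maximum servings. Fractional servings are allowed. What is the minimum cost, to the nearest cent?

Cost per g of fiber: edamame $0.1083, avocado $0.2083, brown rice $0.3250, tofu $0.3667.
Take 3 servings of edamame: +18.0 g fiber for $1.95 (total $1.95, still need 10.0 g).
Take 1 serving of avocado: +6.0 g fiber for $1.25 (total $3.20, still need 4.0 g).
Take 2 servings of brown rice: +4.0 g fiber for $1.30 (total $4.50, still need 0.0 g).
Filling from the cheapest source first is optimal under one linear minimum: $4.50.

$4.50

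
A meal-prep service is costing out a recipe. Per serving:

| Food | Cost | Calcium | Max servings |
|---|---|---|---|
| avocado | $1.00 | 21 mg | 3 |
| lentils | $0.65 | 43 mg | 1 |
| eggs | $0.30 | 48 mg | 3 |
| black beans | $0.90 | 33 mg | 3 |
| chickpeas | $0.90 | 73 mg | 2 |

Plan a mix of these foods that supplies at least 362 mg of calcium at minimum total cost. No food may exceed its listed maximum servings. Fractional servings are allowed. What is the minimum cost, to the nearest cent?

Cost per mg of calcium: eggs $0.0063, chickpeas $0.0123, lentils $0.0151, black beans $0.0273, avocado $0.0476.
Take 3 servings of eggs: +144.0 mg calcium for $0.90 (total $0.90, still need 218.0 mg).
Take 2 servings of chickpeas: +146.0 mg calcium for $1.80 (total $2.70, still need 72.0 mg).
Take 1 serving of lentils: +43.0 mg calcium for $0.65 (total $3.35, still need 29.0 mg).
Take 0.8788 servings of black beans: +29.0 mg calcium for $0.79 (total $4.14, still need 0.0 mg).
Greedy by cheapest-per-mg is optimal for a single linear constraint, so the minimum cost is $4.14.

$4.14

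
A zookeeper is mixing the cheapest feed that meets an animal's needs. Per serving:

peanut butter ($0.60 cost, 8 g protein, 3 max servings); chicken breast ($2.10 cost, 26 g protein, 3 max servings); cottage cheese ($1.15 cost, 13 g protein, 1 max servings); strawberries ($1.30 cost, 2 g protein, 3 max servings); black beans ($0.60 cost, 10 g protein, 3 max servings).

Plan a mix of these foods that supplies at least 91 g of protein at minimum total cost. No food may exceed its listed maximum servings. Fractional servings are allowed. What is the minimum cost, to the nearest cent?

Cost per g of protein: black beans $0.0600, peanut butter $0.0750, chicken breast $0.0808, cottage cheese $0.0885, strawberries $0.6500.
Take 3 servings of black beans: +30.0 g protein for $1.80 (total $1.80, still need 61.0 g).
Take 3 servings of peanut butter: +24.0 g protein for $1.80 (total $3.60, still need 37.0 g).
Take 1.423 servings of chicken breast: +37.0 g protein for $2.99 (total $6.59, still need 0.0 g).
Greedy by cheapest-per-g is optimal for a single linear constraint, so the minimum cost is $6.59.

$6.59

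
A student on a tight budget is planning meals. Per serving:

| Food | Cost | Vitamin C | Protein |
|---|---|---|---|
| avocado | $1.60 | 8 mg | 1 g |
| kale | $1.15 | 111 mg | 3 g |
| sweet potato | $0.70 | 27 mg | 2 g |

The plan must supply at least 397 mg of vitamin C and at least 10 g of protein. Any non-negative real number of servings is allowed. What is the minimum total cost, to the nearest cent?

Minimising a linear cost over {vitamin C ≥ 397, protein ≥ 10, servings ≥ 0} — the optimum is at a vertex, using one or two foods.
avocado only: max(397/8, 10/1) = 49.62 servings → $79.40.
kale only: max(397/111, 10/3) = 3.577 servings → $4.11.
sweet potato only: max(397/27, 10/2) = 14.7 servings → $10.29.
avocado + kale with both targets exact would need a negative amount; discard.
avocado + sweet potato: the both-tight solution has a negative serving — not a feasible corner.
kale + sweet potato: intersection lies outside the first quadrant.
So the least-cost plan costs $4.11.

$4.11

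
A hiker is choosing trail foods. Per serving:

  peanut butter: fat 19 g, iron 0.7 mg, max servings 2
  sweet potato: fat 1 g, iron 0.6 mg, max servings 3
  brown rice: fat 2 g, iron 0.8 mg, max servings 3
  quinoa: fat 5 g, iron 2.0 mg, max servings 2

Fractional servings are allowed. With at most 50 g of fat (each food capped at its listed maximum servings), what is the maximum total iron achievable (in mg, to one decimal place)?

Iron per g fat: sweet potato 0.6, brown rice 0.4, quinoa 0.4, peanut butter 0.03684.
Take 3 servings of sweet potato: uses 3 g fat, +1.8 mg iron (running total 1.8 mg).
Take 3 servings of brown rice: uses 6 g fat, +2.4 mg iron (running total 4.2 mg).
Take 2 servings of quinoa: uses 10 g fat, +4.0 mg iron (running total 8.2 mg).
Take 1.632 servings of peanut butter: uses 31 g fat, +1.1 mg iron (running total 9.3 mg).
Greedy by best ratio exhausts the fat allowance optimally: 9.3 mg.

9.3 mg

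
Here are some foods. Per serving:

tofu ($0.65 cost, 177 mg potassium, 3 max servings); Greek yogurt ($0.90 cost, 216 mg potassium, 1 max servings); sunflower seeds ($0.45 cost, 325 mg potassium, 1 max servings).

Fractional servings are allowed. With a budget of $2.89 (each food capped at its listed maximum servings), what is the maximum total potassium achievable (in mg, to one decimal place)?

973.6 mg

Potassium per dollar: sunflower seeds 722.2, tofu 272.3, Greek yogurt 240.
Take 1 serving of sunflower seeds: spends $0.45, +325.0 mg potassium (running total 325.0 mg).
Take 3 servings of tofu: spends $1.95, +531.0 mg potassium (running total 856.0 mg).
Take 0.5444 servings of Greek yogurt: spends $0.49, +117.6 mg potassium (running total 973.6 mg).
Greedy by best ratio exhausts the cost allowance optimally: 973.6 mg.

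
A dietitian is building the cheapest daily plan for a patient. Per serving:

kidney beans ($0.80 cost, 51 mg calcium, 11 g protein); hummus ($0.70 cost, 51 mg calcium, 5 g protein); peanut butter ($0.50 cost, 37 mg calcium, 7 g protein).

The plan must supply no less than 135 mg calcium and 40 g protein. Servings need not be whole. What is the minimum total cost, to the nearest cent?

Check every corner: each single food scaled to meet both minima, and each pair solved so both constraints bind.
kidney beans only: max(135/51, 40/11) = 3.636 servings → $2.91.
hummus only: max(135/51, 40/5) = 8 servings → $5.60.
peanut butter only: max(135/37, 40/7) = 5.714 servings → $2.86.
kidney beans + hummus: intersection lies outside the first quadrant.
kidney beans + peanut butter: the both-tight solution has a negative serving — not a feasible corner.
hummus + peanut butter: the both-tight solution has a negative serving — not a feasible corner.
So the least-cost plan costs $2.86.

$2.86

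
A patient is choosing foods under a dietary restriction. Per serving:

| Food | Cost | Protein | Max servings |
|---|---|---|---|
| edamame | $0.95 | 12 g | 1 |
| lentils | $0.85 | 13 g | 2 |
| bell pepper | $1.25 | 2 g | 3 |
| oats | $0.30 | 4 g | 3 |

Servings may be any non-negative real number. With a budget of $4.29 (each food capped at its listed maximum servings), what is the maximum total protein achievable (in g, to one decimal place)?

51.2 g

Protein per dollar: lentils 15.29, oats 13.33, edamame 12.63, bell pepper 1.6.
Take 2 servings of lentils: spends $1.70, +26.0 g protein (running total 26.0 g).
Take 3 servings of oats: spends $0.90, +12.0 g protein (running total 38.0 g).
Take 1 serving of edamame: spends $0.95, +12.0 g protein (running total 50.0 g).
Take 0.592 servings of bell pepper: spends $0.74, +1.2 g protein (running total 51.2 g).
Filling greedily by protein-per-dollar is optimal for one linear limit, giving 51.2 g.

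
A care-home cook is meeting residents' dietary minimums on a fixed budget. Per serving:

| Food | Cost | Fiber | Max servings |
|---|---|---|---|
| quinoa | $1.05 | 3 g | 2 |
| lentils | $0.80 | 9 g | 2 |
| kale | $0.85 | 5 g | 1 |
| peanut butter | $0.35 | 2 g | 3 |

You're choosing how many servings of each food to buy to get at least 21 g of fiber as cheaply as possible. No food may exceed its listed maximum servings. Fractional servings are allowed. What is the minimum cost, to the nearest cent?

Cost per g of fiber: lentils $0.0889, kale $0.1700, peanut butter $0.1750, quinoa $0.3500.
Take 2 servings of lentils: +18.0 g fiber for $1.60 (total $1.60, still need 3.0 g).
Take 0.6 servings of kale: +3.0 g fiber for $0.51 (total $2.11, still need 0.0 g).
Greedy by cheapest-per-g is optimal for a single linear constraint, so the minimum cost is $2.11.

$2.11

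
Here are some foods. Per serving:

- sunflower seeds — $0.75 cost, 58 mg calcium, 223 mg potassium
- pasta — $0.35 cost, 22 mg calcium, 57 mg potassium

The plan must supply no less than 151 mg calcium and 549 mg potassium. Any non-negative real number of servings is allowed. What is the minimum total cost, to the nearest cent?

Two binding constraints pin down two serving amounts, so the optimal mix uses at most two foods. The candidates are each food alone (scaled to the tighter of calcium/potassium) and each pair with both constraints tight.
sunflower seeds only: max(151/58, 549/223) = 2.603 servings → $1.95.
pasta only: max(151/22, 549/57) = 9.632 servings → $3.37.
sunflower seeds + pasta with both tight: 2.169 servings and 1.144 servings → $2.03.
The minimum over all feasible corners is $1.95.

$1.95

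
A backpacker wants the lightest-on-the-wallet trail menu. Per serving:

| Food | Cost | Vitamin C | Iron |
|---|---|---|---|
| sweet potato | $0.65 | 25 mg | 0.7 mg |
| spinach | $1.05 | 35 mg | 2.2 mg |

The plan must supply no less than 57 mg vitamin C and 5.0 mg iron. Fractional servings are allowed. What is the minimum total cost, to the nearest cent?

$2.39

Two binding constraints pin down two serving amounts, so the optimal mix uses at most two foods. The candidates are each food alone (scaled to the tighter of vitamin C/iron) and each pair with both constraints tight.
sweet potato only: max(57/25, 5.0/0.7) = 7.143 servings → $4.64.
spinach only: max(57/35, 5.0/2.2) = 2.273 servings → $2.39.
sweet potato + spinach with both targets exact would need a negative amount; discard.
Cheapest feasible corner: $2.39.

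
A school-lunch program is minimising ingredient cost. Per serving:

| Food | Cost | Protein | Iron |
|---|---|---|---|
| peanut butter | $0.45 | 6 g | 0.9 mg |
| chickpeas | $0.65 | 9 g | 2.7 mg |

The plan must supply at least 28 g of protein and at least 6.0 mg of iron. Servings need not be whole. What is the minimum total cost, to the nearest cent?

Minimising a linear cost over {protein ≥ 28, iron ≥ 6.0, servings ≥ 0} — the optimum is at a vertex, using one or two foods.
peanut butter only: max(28/6, 6.0/0.9) = 6.667 servings → $3.00.
chickpeas only: max(28/9, 6.0/2.7) = 3.111 servings → $2.02.
peanut butter + chickpeas with both tight: 2.667 servings and 1.333 servings → $2.07.
The minimum over all feasible corners is $2.02.

$2.02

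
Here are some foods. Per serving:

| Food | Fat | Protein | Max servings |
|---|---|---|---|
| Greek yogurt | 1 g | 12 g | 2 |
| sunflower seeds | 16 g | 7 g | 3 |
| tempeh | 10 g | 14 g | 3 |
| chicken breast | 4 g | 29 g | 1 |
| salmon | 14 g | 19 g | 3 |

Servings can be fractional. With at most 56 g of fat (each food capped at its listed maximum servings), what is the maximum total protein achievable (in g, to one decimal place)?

Protein per g fat: Greek yogurt 12, chicken breast 7.25, tempeh 1.4, salmon 1.357, sunflower seeds 0.4375.
Take 2 servings of Greek yogurt: uses 2 g fat, +24.0 g protein (running total 24.0 g).
Take 1 serving of chicken breast: uses 4 g fat, +29.0 g protein (running total 53.0 g).
Take 3 servings of tempeh: uses 30 g fat, +42.0 g protein (running total 95.0 g).
Take 1.429 servings of salmon: uses 20 g fat, +27.1 g protein (running total 122.1 g).
Greedy by best ratio exhausts the fat allowance optimally: 122.1 g.

122.1 g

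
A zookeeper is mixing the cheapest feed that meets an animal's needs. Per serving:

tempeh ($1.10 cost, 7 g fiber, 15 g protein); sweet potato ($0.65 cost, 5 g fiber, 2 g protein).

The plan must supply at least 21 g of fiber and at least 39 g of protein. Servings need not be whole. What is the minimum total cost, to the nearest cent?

Minimising a linear cost over {fiber ≥ 21, protein ≥ 39, servings ≥ 0} — the optimum is at a vertex, using one or two foods.
tempeh only: max(21/7, 39/15) = 3 servings → $3.30.
sweet potato only: max(21/5, 39/2) = 19.5 servings → $12.68.
tempeh + sweet potato with both tight: 2.508 servings and 0.6885 servings → $3.21.
The minimum over all feasible corners is $3.21.

$3.21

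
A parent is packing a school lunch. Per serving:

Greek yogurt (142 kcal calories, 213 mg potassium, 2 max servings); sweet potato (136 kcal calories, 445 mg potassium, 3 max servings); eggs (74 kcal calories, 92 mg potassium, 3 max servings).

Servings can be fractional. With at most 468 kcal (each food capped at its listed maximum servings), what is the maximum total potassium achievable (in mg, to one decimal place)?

1425.0 mg

Potassium per kcal: sweet potato 3.272, Greek yogurt 1.5, eggs 1.243.
Take 3 servings of sweet potato: uses 408 kcal, +1335.0 mg potassium (running total 1335.0 mg).
Take 0.4225 servings of Greek yogurt: uses 60 kcal, +90.0 mg potassium (running total 1425.0 mg).
Greedy by best ratio exhausts the calories allowance optimally: 1425.0 mg.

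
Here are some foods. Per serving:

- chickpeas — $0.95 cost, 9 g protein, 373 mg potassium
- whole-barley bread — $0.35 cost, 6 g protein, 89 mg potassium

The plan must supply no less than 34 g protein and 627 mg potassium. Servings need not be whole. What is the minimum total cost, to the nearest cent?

$2.20

An LP optimum is at a vertex; with two nutrient constraints at most two foods are used. Check each candidate.
chickpeas only: max(34/9, 627/373) = 3.778 servings → $3.59.
whole-barley bread only: max(34/6, 627/89) = 7.045 servings → $2.47.
chickpeas + whole-barley bread with both tight: 0.5122 servings and 4.898 servings → $2.20.
The minimum over all feasible corners is $2.20.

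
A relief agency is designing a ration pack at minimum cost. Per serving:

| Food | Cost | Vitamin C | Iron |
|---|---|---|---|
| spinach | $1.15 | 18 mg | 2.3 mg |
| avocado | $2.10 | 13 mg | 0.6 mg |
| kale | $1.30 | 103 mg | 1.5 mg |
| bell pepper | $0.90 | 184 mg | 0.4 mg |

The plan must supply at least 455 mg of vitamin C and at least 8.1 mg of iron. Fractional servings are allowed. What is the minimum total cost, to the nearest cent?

Minimising a linear cost over {vitamin C ≥ 455, iron ≥ 8.1, servings ≥ 0} — the optimum is at a vertex, using one or two foods.
spinach only: max(455/18, 8.1/2.3) = 25.28 servings → $29.07.
avocado only: max(455/13, 8.1/0.6) = 35 servings → $73.50.
kale only: max(455/103, 8.1/1.5) = 5.4 servings → $7.02.
bell pepper only: max(455/184, 8.1/0.4) = 20.25 servings → $18.23.
spinach + avocado: intersection lies outside the first quadrant.
spinach + kale with both tight: 0.7232 servings and 4.291 servings → $6.41.
spinach + bell pepper with both tight: 3.145 servings and 2.165 servings → $5.57.
avocado + kale with both tight: 3.589 servings and 3.965 servings → $12.69.
avocado + bell pepper with both tight: 12.44 servings and 1.594 servings → $27.55.
kale + bell pepper with both targets exact would need a negative amount; discard.
The minimum over all feasible corners is $5.57.

$5.57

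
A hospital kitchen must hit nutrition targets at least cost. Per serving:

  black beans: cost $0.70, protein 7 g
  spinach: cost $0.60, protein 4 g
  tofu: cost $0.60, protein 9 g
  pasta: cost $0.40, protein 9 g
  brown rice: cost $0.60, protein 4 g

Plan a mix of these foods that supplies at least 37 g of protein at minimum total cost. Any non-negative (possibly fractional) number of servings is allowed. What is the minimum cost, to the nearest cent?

Cost per g of protein: pasta $0.0444, tofu $0.0667, black beans $0.1000, spinach $0.1500, brown rice $0.1500.
With no serving limits, use only pasta: 37 g / 9 g = 4.111 servings × $0.40 = $1.64.

$1.64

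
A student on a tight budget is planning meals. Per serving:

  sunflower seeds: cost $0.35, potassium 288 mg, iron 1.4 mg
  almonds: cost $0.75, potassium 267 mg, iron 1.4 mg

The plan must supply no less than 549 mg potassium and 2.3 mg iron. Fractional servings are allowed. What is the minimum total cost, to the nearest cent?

Two binding constraints pin down two serving amounts, so the optimal mix uses at most two foods. The candidates are each food alone (scaled to the tighter of potassium/iron) and each pair with both constraints tight.
sunflower seeds only: max(549/288, 2.3/1.4) = 1.906 servings → $0.67.
almonds only: max(549/267, 2.3/1.4) = 2.056 servings → $1.54.
sunflower seeds + almonds: the both-tight solution has a negative serving — not a feasible corner.
The minimum over all feasible corners is $0.67.

$0.67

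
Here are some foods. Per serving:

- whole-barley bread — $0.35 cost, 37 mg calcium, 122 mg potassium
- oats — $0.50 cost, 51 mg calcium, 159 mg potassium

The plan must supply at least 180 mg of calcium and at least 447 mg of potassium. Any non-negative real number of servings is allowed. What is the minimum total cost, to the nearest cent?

$1.70

With two linear requirements the optimum uses one or two foods; enumerate the corners.
whole-barley bread only: max(180/37, 447/122) = 4.865 servings → $1.70.
oats only: max(180/51, 447/159) = 3.529 servings → $1.76.
whole-barley bread + oats: the both-tight solution has a negative serving — not a feasible corner.
Cheapest feasible corner: $1.70.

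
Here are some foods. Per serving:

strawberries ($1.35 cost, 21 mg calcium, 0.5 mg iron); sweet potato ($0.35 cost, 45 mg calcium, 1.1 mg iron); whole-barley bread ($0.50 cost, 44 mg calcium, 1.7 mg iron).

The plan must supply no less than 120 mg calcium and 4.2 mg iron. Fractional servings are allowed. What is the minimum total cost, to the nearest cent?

$1.25

Minimising a linear cost over {calcium ≥ 120, iron ≥ 4.2, servings ≥ 0} — the optimum is at a vertex, using one or two foods.
strawberries only: max(120/21, 4.2/0.5) = 8.4 servings → $11.34.
sweet potato only: max(120/45, 4.2/1.1) = 3.818 servings → $1.34.
whole-barley bread only: max(120/44, 4.2/1.7) = 2.727 servings → $1.36.
strawberries + sweet potato: intersection lies outside the first quadrant.
strawberries + whole-barley bread with both tight: 1.401 servings and 2.058 servings → $2.92.
sweet potato + whole-barley bread with both tight: 0.6833 servings and 2.028 servings → $1.25.
The minimum over all feasible corners is $1.25.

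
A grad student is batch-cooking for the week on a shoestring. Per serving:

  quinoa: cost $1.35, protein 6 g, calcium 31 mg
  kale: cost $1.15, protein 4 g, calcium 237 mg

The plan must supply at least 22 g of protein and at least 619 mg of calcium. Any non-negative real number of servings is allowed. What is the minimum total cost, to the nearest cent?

Minimising a linear cost over {protein ≥ 22, calcium ≥ 619, servings ≥ 0} — the optimum is at a vertex, using one or two foods.
quinoa only: max(22/6, 619/31) = 19.97 servings → $26.96.
kale only: max(22/4, 619/237) = 5.5 servings → $6.33.
quinoa + kale with both tight: 2.109 servings and 2.336 servings → $5.53.
The minimum over all feasible corners is $5.53.

$5.53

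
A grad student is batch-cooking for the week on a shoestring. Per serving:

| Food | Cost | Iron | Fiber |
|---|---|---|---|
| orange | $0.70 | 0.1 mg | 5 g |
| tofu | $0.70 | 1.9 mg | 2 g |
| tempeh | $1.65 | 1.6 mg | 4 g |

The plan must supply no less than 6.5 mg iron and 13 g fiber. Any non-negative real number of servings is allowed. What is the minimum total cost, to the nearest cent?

$3.23

With two linear requirements the optimum uses one or two foods; enumerate the corners.
orange only: max(6.5/0.1, 13/5) = 65 servings → $45.50.
tofu only: max(6.5/1.9, 13/2) = 6.5 servings → $4.55.
tempeh only: max(6.5/1.6, 13/4) = 4.062 servings → $6.70.
orange + tofu with both tight: 1.258 servings and 3.355 servings → $3.23.
orange + tempeh: intersection lies outside the first quadrant.
tofu + tempeh with both tight: 1.182 servings and 2.659 servings → $5.21.
So the least-cost plan costs $3.23.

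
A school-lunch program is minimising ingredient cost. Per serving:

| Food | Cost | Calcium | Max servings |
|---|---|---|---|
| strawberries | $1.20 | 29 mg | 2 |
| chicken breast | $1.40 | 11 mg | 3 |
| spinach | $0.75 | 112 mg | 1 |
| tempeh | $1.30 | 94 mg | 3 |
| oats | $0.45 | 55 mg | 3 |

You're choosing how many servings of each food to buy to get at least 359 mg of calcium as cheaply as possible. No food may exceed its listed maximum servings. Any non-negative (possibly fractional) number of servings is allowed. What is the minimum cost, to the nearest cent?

$3.23

Cost per mg of calcium: spinach $0.0067, oats $0.0082, tempeh $0.0138, strawberries $0.0414, chicken breast $0.1273.
Take 1 serving of spinach: +112.0 mg calcium for $0.75 (total $0.75, still need 247.0 mg).
Take 3 servings of oats: +165.0 mg calcium for $1.35 (total $2.10, still need 82.0 mg).
Take 0.8723 servings of tempeh: +82.0 mg calcium for $1.13 (total $3.23, still need 0.0 mg).
Filling from the cheapest source first is optimal under one linear minimum: $3.23.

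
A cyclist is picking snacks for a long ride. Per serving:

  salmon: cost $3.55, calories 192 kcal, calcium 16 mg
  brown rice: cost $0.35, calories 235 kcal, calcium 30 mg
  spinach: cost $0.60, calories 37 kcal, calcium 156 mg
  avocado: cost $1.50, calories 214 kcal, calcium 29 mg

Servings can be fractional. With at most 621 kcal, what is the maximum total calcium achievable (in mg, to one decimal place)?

2618.3 mg

Calcium per kcal: spinach 4.216, avocado 0.1355, brown rice 0.1277, salmon 0.08333.
With no serving limits, spend the whole calories allowance on spinach: 621 kcal / 37 kcal × 156 mg = 2618.3 mg.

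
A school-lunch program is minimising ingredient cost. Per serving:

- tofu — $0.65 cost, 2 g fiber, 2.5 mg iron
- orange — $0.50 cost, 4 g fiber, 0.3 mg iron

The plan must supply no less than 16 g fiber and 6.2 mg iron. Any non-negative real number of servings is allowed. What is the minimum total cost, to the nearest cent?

tofu only: max(16/2, 6.2/2.5) = 8 servings → $5.20.
orange only: max(16/4, 6.2/0.3) = 20.67 servings → $10.33.
tofu + orange with both tight: 2.128 servings and 2.936 servings → $2.85.
The minimum over all feasible corners is $2.85.

$2.85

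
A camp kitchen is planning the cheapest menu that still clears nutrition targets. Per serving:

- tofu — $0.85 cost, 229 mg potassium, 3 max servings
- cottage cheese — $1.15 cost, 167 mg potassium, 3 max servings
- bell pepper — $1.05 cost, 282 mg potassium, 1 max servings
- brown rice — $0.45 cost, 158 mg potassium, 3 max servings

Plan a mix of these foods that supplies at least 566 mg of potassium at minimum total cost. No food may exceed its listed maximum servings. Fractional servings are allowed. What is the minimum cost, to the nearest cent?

$1.69

Cost per mg of potassium: brown rice $0.0028, tofu $0.0037, bell pepper $0.0037, cottage cheese $0.0069.
Take 3 servings of brown rice: +474.0 mg potassium for $1.35 (total $1.35, still need 92.0 mg).
Take 0.4017 servings of tofu: +92.0 mg potassium for $0.34 (total $1.69, still need 0.0 mg).
Greedy by cheapest-per-mg is optimal for a single linear constraint, so the minimum cost is $1.69.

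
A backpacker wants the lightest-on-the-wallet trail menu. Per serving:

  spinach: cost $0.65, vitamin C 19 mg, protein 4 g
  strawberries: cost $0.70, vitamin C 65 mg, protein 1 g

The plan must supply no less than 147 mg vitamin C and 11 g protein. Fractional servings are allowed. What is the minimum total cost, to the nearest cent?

$2.63

For a min-cost LP with two ≥-constraints, a basic feasible solution has at most two positive variables.
spinach only: max(147/19, 11/4) = 7.737 servings → $5.03.
strawberries only: max(147/65, 11/1) = 11 servings → $7.70.
spinach + strawberries with both tight: 2.357 servings and 1.573 servings → $2.63.
Cheapest feasible corner: $2.63.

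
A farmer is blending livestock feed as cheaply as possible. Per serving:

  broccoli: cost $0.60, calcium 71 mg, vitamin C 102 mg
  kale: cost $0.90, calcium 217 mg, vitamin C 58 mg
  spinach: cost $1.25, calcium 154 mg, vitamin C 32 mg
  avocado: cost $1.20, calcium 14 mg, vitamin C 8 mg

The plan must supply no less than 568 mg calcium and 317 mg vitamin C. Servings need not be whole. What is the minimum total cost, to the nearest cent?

$2.96

Check every corner: each single food scaled to meet both minima, and each pair solved so both constraints bind.
broccoli only: max(568/71, 317/102) = 8 servings → $4.80.
kale only: max(568/217, 317/58) = 5.466 servings → $4.92.
spinach only: max(568/154, 317/32) = 9.906 servings → $12.38.
avocado only: max(568/14, 317/8) = 40.57 servings → $48.69.
broccoli + kale with both tight: 1.99 servings and 1.967 servings → $2.96.
broccoli + spinach with both tight: 2.281 servings and 2.637 servings → $4.66.
broccoli + avocado with both targets exact would need a negative amount; discard.
kale + spinach: the both-tight solution has a negative serving — not a feasible corner.
kale + avocado with both tight: 0.1147 servings and 38.79 servings → $46.66.
spinach + avocado with both tight: 0.1352 servings and 39.08 servings → $47.07.
So the least-cost plan costs $2.96.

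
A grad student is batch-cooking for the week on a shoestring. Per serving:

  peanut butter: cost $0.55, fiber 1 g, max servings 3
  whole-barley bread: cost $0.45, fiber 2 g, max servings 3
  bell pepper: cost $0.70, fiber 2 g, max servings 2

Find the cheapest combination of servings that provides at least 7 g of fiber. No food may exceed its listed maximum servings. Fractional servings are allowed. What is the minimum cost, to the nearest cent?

$1.70

Cost per g of fiber: whole-barley bread $0.2250, bell pepper $0.3500, peanut butter $0.5500.
Take 3 servings of whole-barley bread: +6.0 g fiber for $1.35 (total $1.35, still need 1.0 g).
Take 0.5 servings of bell pepper: +1.0 g fiber for $0.35 (total $1.70, still need 0.0 g).
Greedy by cheapest-per-g is optimal for a single linear constraint, so the minimum cost is $1.70.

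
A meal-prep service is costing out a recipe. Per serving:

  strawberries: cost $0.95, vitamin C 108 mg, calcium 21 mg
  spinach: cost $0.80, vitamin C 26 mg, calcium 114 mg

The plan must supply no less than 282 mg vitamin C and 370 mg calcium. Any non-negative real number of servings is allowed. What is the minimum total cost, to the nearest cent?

At the optimum either one food covers both requirements or two foods hit both targets exactly; no other combination can be cheaper.
strawberries only: max(282/108, 370/21) = 17.62 servings → $16.74.
spinach only: max(282/26, 370/114) = 10.85 servings → $8.68.
strawberries + spinach with both tight: 1.915 servings and 2.893 servings → $4.13.
Cheapest feasible corner: $4.13.

$4.13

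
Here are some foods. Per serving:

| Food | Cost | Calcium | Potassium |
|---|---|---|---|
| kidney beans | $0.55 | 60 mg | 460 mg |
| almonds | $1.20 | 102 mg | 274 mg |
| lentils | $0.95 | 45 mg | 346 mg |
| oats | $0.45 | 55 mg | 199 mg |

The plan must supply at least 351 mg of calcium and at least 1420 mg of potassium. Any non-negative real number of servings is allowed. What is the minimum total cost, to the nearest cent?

$2.91

For a min-cost LP with two ≥-constraints, a basic feasible solution has at most two positive variables.
kidney beans only: max(351/60, 1420/460) = 5.85 servings → $3.22.
almonds only: max(351/102, 1420/274) = 5.182 servings → $6.22.
lentils only: max(351/45, 1420/346) = 7.8 servings → $7.41.
oats only: max(351/55, 1420/199) = 7.136 servings → $3.21.
kidney beans + almonds with both tight: 1.597 servings and 2.502 servings → $3.88.
kidney beans + lentils: the both-tight solution has a negative serving — not a feasible corner.
kidney beans + oats with both tight: 0.6176 servings and 5.708 servings → $2.91.
almonds + lentils with both tight: 2.506 servings and 2.119 servings → $5.02.
almonds + oats with both targets exact would need a negative amount; discard.
lentils + oats with both tight: 0.819 servings and 5.712 servings → $3.35.
So the least-cost plan costs $2.91.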